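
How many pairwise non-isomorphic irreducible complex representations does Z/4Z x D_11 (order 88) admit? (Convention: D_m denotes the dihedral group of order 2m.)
28

Working: The number of irreducible complex representations of a finite group equals its number of conjugacy classes. For a direct product, #classes(G x H) = #classes(G) * #classes(H). Z/4Z has 4 classes (abelian), D_11 has 7 classes, so 4 * 7 = 28, so Z/4Z x D_11 (order 88) has exactly 28 irreducible complex representations.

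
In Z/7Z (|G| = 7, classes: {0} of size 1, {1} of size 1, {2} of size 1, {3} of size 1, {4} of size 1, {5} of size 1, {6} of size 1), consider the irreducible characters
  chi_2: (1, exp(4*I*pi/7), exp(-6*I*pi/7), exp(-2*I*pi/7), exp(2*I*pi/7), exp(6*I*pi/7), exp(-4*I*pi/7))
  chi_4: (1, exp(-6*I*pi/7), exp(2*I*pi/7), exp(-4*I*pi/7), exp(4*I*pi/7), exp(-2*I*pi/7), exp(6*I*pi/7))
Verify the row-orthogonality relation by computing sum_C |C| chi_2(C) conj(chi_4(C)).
Sum = 0; so <chi_2, chi_4> = 0 (distinct irreducibles are orthogonal).

Reasoning: Compute term by term over conjugacy classes (|C| * chi_2(C) * conj(chi_4(C))):
  1*(1)*conj(1) + 1*(exp(4*I*pi/7))*conj(exp(-6*I*pi/7)) + 1*(exp(-6*I*pi/7))*conj(exp(2*I*pi/7)) + 1*(exp(-2*I*pi/7))*conj(exp(-4*I*pi/7)) + 1*(exp(2*I*pi/7))*conj(exp(4*I*pi/7)) + 1*(exp(6*I*pi/7))*conj(exp(-2*I*pi/7)) + 1*(exp(-4*I*pi/7))*conj(exp(6*I*pi/7))
  = (1) + (exp(-4*I*pi/7)) + (exp(6*I*pi/7)) + (exp(2*I*pi/7)) + (exp(-2*I*pi/7)) + (exp(-6*I*pi/7)) + (exp(4*I*pi/7))
  = 0.
(Exp terms are combined using exp(i*s)*conj(exp(i*t)) = exp(i*(s-t)), and sums of them are collapsed using the identity that for every m > 1 the m distinct m-th roots of unity sum to 0, e.g. 1 + exp(2*I*pi/3) + exp(-2*I*pi/3) = 0.)
Dividing by |G| = 7 gives 0/7 = 0, matching the row-orthogonality relation <chi_2, chi_4> = [chi_2 = chi_4].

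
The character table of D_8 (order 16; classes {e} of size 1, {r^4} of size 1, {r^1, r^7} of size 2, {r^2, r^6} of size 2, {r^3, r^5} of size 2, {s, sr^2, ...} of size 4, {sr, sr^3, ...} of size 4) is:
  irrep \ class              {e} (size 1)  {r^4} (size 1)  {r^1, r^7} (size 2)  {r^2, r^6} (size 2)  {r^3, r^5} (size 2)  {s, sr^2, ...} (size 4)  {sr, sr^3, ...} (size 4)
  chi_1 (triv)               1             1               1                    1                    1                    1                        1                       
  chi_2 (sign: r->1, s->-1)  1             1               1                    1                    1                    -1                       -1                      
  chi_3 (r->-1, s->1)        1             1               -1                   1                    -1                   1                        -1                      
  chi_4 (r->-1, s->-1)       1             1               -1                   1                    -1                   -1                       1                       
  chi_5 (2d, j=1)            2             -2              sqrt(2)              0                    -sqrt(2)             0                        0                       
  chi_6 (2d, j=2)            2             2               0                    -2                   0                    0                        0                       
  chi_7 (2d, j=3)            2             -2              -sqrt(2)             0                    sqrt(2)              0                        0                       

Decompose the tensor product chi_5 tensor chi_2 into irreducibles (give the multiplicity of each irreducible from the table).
chi_5 tensor chi_2 = chi_5 (all other irreducibles have multiplicity 0).

Working: The character of a tensor product is the pointwise product (chi_5 * chi_2)(C) = chi_5(C) * chi_2(C):
  {e}: (2)*(1), {r^4}: (-2)*(1), {r^1, r^7}: (sqrt(2))*(1), {r^2, r^6}: (0)*(1), {r^3, r^5}: (-sqrt(2))*(1), {s, sr^2, ...}: (0)*(-1), {sr, sr^3, ...}: (0)*(-1)
so (chi_5 * chi_2) takes values
  {e} -> 2, {r^4} -> -2, {r^1, r^7} -> sqrt(2), {r^2, r^6} -> 0, {r^3, r^5} -> -sqrt(2), {s, sr^2, ...} -> 0, {sr, sr^3, ...} -> 0.
Now take the inner product of this character with each irreducible chi from the table, <chi_5*chi_2, chi> = (1/16) sum_C |C| (chi_5*chi_2)(C) conj(chi(C)):
  <chi_5*chi_2, chi_1> = (1/16)[1*(2)*conj(1) + 1*(-2)*conj(1) + 2*(sqrt(2))*conj(1) + 2*(0)*conj(1) + 2*(-sqrt(2))*conj(1) + 4*(0)*conj(1) + 4*(0)*conj(1)]
      = (1/16)[(2) + (-2) + (2*sqrt(2)) + (0) + (-2*sqrt(2)) + (0) + (0)] = 0/16 = 0
  <chi_5*chi_2, chi_2> = (1/16)[1*(2)*conj(1) + 1*(-2)*conj(1) + 2*(sqrt(2))*conj(1) + 2*(0)*conj(1) + 2*(-sqrt(2))*conj(1) + 4*(0)*conj(-1) + 4*(0)*conj(-1)]
      = (1/16)[(2) + (-2) + (2*sqrt(2)) + (0) + (-2*sqrt(2)) + (0) + (0)] = 0/16 = 0
  <chi_5*chi_2, chi_3> = (1/16)[1*(2)*conj(1) + 1*(-2)*conj(1) + 2*(sqrt(2))*conj(-1) + 2*(0)*conj(1) + 2*(-sqrt(2))*conj(-1) + 4*(0)*conj(1) + 4*(0)*conj(-1)]
      = (1/16)[(2) + (-2) + (-2*sqrt(2)) + (0) + (2*sqrt(2)) + (0) + (0)] = 0/16 = 0
  <chi_5*chi_2, chi_4> = (1/16)[1*(2)*conj(1) + 1*(-2)*conj(1) + 2*(sqrt(2))*conj(-1) + 2*(0)*conj(1) + 2*(-sqrt(2))*conj(-1) + 4*(0)*conj(-1) + 4*(0)*conj(1)]
      = (1/16)[(2) + (-2) + (-2*sqrt(2)) + (0) + (2*sqrt(2)) + (0) + (0)] = 0/16 = 0
  <chi_5*chi_2, chi_5> = (1/16)[1*(2)*conj(2) + 1*(-2)*conj(-2) + 2*(sqrt(2))*conj(sqrt(2)) + 2*(0)*conj(0) + 2*(-sqrt(2))*conj(-sqrt(2)) + 4*(0)*conj(0) + 4*(0)*conj(0)]
      = (1/16)[(4) + (4) + (4) + (0) + (4) + (0) + (0)] = 16/16 = 1
  <chi_5*chi_2, chi_6> = (1/16)[1*(2)*conj(2) + 1*(-2)*conj(2) + 2*(sqrt(2))*conj(0) + 2*(0)*conj(-2) + 2*(-sqrt(2))*conj(0) + 4*(0)*conj(0) + 4*(0)*conj(0)]
      = (1/16)[(4) + (-4) + (0) + (0) + (0) + (0) + (0)] = 0/16 = 0
  <chi_5*chi_2, chi_7> = (1/16)[1*(2)*conj(2) + 1*(-2)*conj(-2) + 2*(sqrt(2))*conj(-sqrt(2)) + 2*(0)*conj(0) + 2*(-sqrt(2))*conj(sqrt(2)) + 4*(0)*conj(0) + 4*(0)*conj(0)]
      = (1/16)[(4) + (4) + (-4) + (0) + (-4) + (0) + (0)] = 0/16 = 0
Hence the multiplicities are chi_5: 1. Dimension check: dim(chi_5)*dim(chi_2) = 2*1 = 2 and sum (mult * dim) = 1*2 = 2.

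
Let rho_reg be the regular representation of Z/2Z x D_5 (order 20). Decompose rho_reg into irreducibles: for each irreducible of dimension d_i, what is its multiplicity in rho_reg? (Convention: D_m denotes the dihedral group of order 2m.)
Each irreducible V_i of dimension d_i appears with multiplicity d_i, i.e. rho_reg = (direct sum over all irreducibles V_i) d_i V_i. The irreducible dimensions for Z/2Z x D_5 are 1, 1, 1, 1, 2, 2, 2, 2: 4 irreducibles of dimension 1, each with multiplicity 1; 4 irreducibles of dimension 2, each with multiplicity 2. Total dimension 4*1*1 + 4*2*2 = 20 = |G|.

Justification: General theorem: in the regular representation of a finite group G, each irreducible appears with multiplicity equal to its dimension. Check: dim(rho_reg) = sum d_i^2 = 1 + 1 + 1 + 1 + 4 + 4 + 4 + 4 = 20 = |G|.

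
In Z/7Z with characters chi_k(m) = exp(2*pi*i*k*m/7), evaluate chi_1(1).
chi_1(1) = zeta_7^1 = exp(2*I*pi/7)

Solution. chi_1(1) = zeta_7^(1*1) = zeta_7^1. Since zeta_7^7 = 1, this equals zeta_7^1 = exp(2*pi*i*1/7) = exp(2*I*pi/7).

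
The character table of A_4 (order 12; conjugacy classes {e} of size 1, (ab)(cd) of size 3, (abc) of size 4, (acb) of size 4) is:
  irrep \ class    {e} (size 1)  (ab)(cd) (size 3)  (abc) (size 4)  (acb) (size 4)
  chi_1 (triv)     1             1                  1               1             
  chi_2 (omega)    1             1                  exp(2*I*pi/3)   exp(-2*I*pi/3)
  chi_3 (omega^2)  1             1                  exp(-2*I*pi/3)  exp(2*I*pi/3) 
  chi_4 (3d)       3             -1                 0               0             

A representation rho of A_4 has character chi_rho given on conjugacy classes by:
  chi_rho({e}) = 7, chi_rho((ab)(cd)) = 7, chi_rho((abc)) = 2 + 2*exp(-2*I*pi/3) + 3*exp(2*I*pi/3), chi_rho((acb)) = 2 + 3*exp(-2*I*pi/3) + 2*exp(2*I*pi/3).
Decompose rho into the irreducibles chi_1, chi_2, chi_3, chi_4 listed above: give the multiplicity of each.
Multiplicities: chi_1: 2, chi_2: 3, chi_3: 2, chi_4: 0.

Reasoning: Use <chi_rho, chi> = (1/|G|) sum_C |C| * chi_rho(C) * conj(chi(C)) with |G| = 12 for each irreducible chi in the table:
  <chi_rho, chi_1> = (1/12)[1*(7)*conj(1) + 3*(7)*conj(1) + 4*(2 + 2*exp(-2*I*pi/3) + 3*exp(2*I*pi/3))*conj(1) + 4*(2 + 3*exp(-2*I*pi/3) + 2*exp(2*I*pi/3))*conj(1)]
      = (1/12)[(7) + (21) + (8 + 8*exp(-2*I*pi/3) + 12*exp(2*I*pi/3)) + (8 + 12*exp(-2*I*pi/3) + 8*exp(2*I*pi/3))] = 24/12 = 2
  <chi_rho, chi_2> = (1/12)[1*(7)*conj(1) + 3*(7)*conj(1) + 4*(2 + 2*exp(-2*I*pi/3) + 3*exp(2*I*pi/3))*conj(exp(2*I*pi/3)) + 4*(2 + 3*exp(-2*I*pi/3) + 2*exp(2*I*pi/3))*conj(exp(-2*I*pi/3))]
      = (1/12)[(7) + (21) + (4) + (4)] = 36/12 = 3
  <chi_rho, chi_3> = (1/12)[1*(7)*conj(1) + 3*(7)*conj(1) + 4*(2 + 2*exp(-2*I*pi/3) + 3*exp(2*I*pi/3))*conj(exp(-2*I*pi/3)) + 4*(2 + 3*exp(-2*I*pi/3) + 2*exp(2*I*pi/3))*conj(exp(2*I*pi/3))]
      = (1/12)[(7) + (21) + (8 + 12*exp(-2*I*pi/3) + 8*exp(2*I*pi/3)) + (8 + 8*exp(-2*I*pi/3) + 12*exp(2*I*pi/3))] = 24/12 = 2
  <chi_rho, chi_4> = (1/12)[1*(7)*conj(3) + 3*(7)*conj(-1) + 4*(2 + 2*exp(-2*I*pi/3) + 3*exp(2*I*pi/3))*conj(0) + 4*(2 + 3*exp(-2*I*pi/3) + 2*exp(2*I*pi/3))*conj(0)]
      = (1/12)[(21) + (-21) + (0) + (0)] = 0/12 = 0
(Exp terms are combined using exp(i*s)*conj(exp(i*t)) = exp(i*(s-t)), and sums of them are collapsed using the identity that for every m > 1 the m distinct m-th roots of unity sum to 0, e.g. 1 + exp(2*I*pi/3) + exp(-2*I*pi/3) = 0.)
Dimension check: dim(rho) = sum (mult * dim) = 2*1 + 3*1 + 2*1 + 0*3 = 7 = chi_rho(e) = 7.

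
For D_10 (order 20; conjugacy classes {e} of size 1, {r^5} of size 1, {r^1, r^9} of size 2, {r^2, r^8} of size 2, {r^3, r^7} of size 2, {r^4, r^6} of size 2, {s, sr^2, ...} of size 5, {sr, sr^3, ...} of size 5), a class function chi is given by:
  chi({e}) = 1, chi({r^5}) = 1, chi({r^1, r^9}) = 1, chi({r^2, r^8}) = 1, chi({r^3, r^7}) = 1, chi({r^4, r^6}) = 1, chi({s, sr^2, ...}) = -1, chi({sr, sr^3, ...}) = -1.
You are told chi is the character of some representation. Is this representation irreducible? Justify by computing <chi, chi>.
Irreducible: <chi, chi> = 1.

Solution. <chi, chi> = (1/|G|) sum_C |C| * |chi(C)|^2 = (1/20)[1*|1|^2 + 1*|1|^2 + 2*|1|^2 + 2*|1|^2 + 2*|1|^2 + 2*|1|^2 + 5*|-1|^2 + 5*|-1|^2]
  = (1/20)[(1) + (1) + (2) + (2) + (2) + (2) + (5) + (5)] = 20/20 = 1.
A character is irreducible iff <chi, chi> = 1, so this representation is irreducible.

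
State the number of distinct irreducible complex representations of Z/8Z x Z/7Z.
56

Solution. The number of irreducible complex representations of a finite group equals its number of conjugacy classes. Z/8Z x Z/7Z is abelian of order 56, so every element is its own conjugacy class: 56 classes, so Z/8Z x Z/7Z (order 56) has exactly 56 irreducible complex representations.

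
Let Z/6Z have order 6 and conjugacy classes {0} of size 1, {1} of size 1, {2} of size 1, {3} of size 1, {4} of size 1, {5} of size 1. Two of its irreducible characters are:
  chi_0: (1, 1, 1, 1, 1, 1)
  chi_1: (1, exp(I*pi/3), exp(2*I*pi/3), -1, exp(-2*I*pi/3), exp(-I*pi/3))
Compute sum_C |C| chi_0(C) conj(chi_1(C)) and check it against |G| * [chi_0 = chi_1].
Sum = 0; so <chi_0, chi_1> = 0 (distinct irreducibles are orthogonal).

Derivation: Compute term by term over conjugacy classes (|C| * chi_0(C) * conj(chi_1(C))):
  1*(1)*conj(1) + 1*(1)*conj(exp(I*pi/3)) + 1*(1)*conj(exp(2*I*pi/3)) + 1*(1)*conj(-1) + 1*(1)*conj(exp(-2*I*pi/3)) + 1*(1)*conj(exp(-I*pi/3))
  = (1) + (exp(-I*pi/3)) + (exp(-2*I*pi/3)) + (-1) + (exp(2*I*pi/3)) + (exp(I*pi/3))
  = 0.
(Exp terms are combined using exp(i*s)*conj(exp(i*t)) = exp(i*(s-t)), and sums of them are collapsed using the identity that for every m > 1 the m distinct m-th roots of unity sum to 0, e.g. 1 + exp(2*I*pi/3) + exp(-2*I*pi/3) = 0.)
Dividing by |G| = 6 gives 0/6 = 0, matching the row-orthogonality relation <chi_0, chi_1> = [chi_0 = chi_1].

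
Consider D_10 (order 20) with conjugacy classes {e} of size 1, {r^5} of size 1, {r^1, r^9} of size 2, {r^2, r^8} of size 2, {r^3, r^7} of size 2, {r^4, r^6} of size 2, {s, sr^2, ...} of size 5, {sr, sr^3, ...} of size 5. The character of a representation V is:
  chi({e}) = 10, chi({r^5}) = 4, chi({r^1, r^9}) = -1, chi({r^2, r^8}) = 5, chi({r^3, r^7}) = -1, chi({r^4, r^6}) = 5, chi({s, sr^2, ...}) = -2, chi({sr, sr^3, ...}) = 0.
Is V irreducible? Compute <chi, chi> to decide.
Not irreducible (reducible): <chi, chi> = 12 > 1.

Proof sketch: <chi, chi> = (1/|G|) sum_C |C| * |chi(C)|^2 = (1/20)[1*|10|^2 + 1*|4|^2 + 2*|-1|^2 + 2*|5|^2 + 2*|-1|^2 + 2*|5|^2 + 5*|-2|^2 + 5*|0|^2]
  = (1/20)[(100) + (16) + (2) + (50) + (2) + (50) + (20) + (0)] = 240/20 = 12.
A character is irreducible iff <chi, chi> = 1, so this representation is reducible.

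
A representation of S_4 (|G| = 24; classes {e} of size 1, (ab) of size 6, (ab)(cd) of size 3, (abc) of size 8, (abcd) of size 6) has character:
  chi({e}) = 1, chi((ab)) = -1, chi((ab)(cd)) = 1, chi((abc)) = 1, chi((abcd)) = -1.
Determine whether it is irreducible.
Irreducible: <chi, chi> = 1.

<chi, chi> = (1/|G|) sum_C |C| * |chi(C)|^2 = (1/24)[1*|1|^2 + 6*|-1|^2 + 3*|1|^2 + 8*|1|^2 + 6*|-1|^2]
  = (1/24)[(1) + (6) + (3) + (8) + (6)] = 24/24 = 1.
A character is irreducible iff <chi, chi> = 1, so this representation is irreducible.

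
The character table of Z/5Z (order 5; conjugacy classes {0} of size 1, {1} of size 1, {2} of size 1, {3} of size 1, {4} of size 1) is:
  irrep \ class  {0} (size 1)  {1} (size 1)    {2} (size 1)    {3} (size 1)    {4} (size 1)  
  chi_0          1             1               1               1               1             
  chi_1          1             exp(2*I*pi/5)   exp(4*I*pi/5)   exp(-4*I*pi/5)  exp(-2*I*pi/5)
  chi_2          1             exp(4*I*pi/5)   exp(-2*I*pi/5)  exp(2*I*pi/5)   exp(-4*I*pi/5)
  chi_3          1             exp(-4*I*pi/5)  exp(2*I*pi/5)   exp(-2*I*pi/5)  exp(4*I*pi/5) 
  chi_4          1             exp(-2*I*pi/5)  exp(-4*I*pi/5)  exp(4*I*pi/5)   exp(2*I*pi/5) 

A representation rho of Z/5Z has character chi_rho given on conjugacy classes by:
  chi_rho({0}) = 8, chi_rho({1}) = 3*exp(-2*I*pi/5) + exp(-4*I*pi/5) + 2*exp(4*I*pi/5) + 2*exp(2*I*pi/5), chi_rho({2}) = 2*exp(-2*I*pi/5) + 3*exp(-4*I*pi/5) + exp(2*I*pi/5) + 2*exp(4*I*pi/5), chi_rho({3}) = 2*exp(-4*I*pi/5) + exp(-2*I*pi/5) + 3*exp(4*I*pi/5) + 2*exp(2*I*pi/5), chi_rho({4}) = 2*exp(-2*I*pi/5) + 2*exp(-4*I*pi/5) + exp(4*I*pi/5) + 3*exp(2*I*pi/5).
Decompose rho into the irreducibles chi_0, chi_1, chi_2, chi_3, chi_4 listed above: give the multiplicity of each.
Multiplicities: chi_0: 0, chi_1: 2, chi_2: 2, chi_3: 1, chi_4: 3.

Working: Use <chi_rho, chi> = (1/|G|) sum_C |C| * chi_rho(C) * conj(chi(C)) with |G| = 5 for each irreducible chi in the table:
  <chi_rho, chi_0> = (1/5)[1*(8)*conj(1) + 1*(3*exp(-2*I*pi/5) + exp(-4*I*pi/5) + 2*exp(4*I*pi/5) + 2*exp(2*I*pi/5))*conj(1) + 1*(2*exp(-2*I*pi/5) + 3*exp(-4*I*pi/5) + exp(2*I*pi/5) + 2*exp(4*I*pi/5))*conj(1) + 1*(2*exp(-4*I*pi/5) + exp(-2*I*pi/5) + 3*exp(4*I*pi/5) + 2*exp(2*I*pi/5))*conj(1) + 1*(2*exp(-2*I*pi/5) + 2*exp(-4*I*pi/5) + exp(4*I*pi/5) + 3*exp(2*I*pi/5))*conj(1)]
      = (1/5)[(8) + (3*exp(-2*I*pi/5) + exp(-4*I*pi/5) + 2*exp(4*I*pi/5) + 2*exp(2*I*pi/5)) + (2*exp(-2*I*pi/5) + 3*exp(-4*I*pi/5) + exp(2*I*pi/5) + 2*exp(4*I*pi/5)) + (2*exp(-4*I*pi/5) + exp(-2*I*pi/5) + 3*exp(4*I*pi/5) + 2*exp(2*I*pi/5)) + (2*exp(-2*I*pi/5) + 2*exp(-4*I*pi/5) + exp(4*I*pi/5) + 3*exp(2*I*pi/5))] = 0/5 = 0
  <chi_rho, chi_1> = (1/5)[1*(8)*conj(1) + 1*(3*exp(-2*I*pi/5) + exp(-4*I*pi/5) + 2*exp(4*I*pi/5) + 2*exp(2*I*pi/5))*conj(exp(2*I*pi/5)) + 1*(2*exp(-2*I*pi/5) + 3*exp(-4*I*pi/5) + exp(2*I*pi/5) + 2*exp(4*I*pi/5))*conj(exp(4*I*pi/5)) + 1*(2*exp(-4*I*pi/5) + exp(-2*I*pi/5) + 3*exp(4*I*pi/5) + 2*exp(2*I*pi/5))*conj(exp(-4*I*pi/5)) + 1*(2*exp(-2*I*pi/5) + 2*exp(-4*I*pi/5) + exp(4*I*pi/5) + 3*exp(2*I*pi/5))*conj(exp(-2*I*pi/5))]
      = (1/5)[(8) + (2 + 3*exp(-4*I*pi/5) + exp(4*I*pi/5) + 2*exp(2*I*pi/5)) + (2 + exp(-2*I*pi/5) + 2*exp(4*I*pi/5) + 3*exp(2*I*pi/5)) + (2 + 3*exp(-2*I*pi/5) + 2*exp(-4*I*pi/5) + exp(2*I*pi/5)) + (2 + 2*exp(-2*I*pi/5) + exp(-4*I*pi/5) + 3*exp(4*I*pi/5))] = 10/5 = 2
  <chi_rho, chi_2> = (1/5)[1*(8)*conj(1) + 1*(3*exp(-2*I*pi/5) + exp(-4*I*pi/5) + 2*exp(4*I*pi/5) + 2*exp(2*I*pi/5))*conj(exp(4*I*pi/5)) + 1*(2*exp(-2*I*pi/5) + 3*exp(-4*I*pi/5) + exp(2*I*pi/5) + 2*exp(4*I*pi/5))*conj(exp(-2*I*pi/5)) + 1*(2*exp(-4*I*pi/5) + exp(-2*I*pi/5) + 3*exp(4*I*pi/5) + 2*exp(2*I*pi/5))*conj(exp(2*I*pi/5)) + 1*(2*exp(-2*I*pi/5) + 2*exp(-4*I*pi/5) + exp(4*I*pi/5) + 3*exp(2*I*pi/5))*conj(exp(-4*I*pi/5))]
      = (1/5)[(8) + (2 + 2*exp(-2*I*pi/5) + exp(2*I*pi/5) + 3*exp(4*I*pi/5)) + (2 + 3*exp(-2*I*pi/5) + 2*exp(-4*I*pi/5) + exp(4*I*pi/5)) + (2 + exp(-4*I*pi/5) + 2*exp(4*I*pi/5) + 3*exp(2*I*pi/5)) + (2 + 3*exp(-4*I*pi/5) + exp(-2*I*pi/5) + 2*exp(2*I*pi/5))] = 10/5 = 2
  <chi_rho, chi_3> = (1/5)[1*(8)*conj(1) + 1*(3*exp(-2*I*pi/5) + exp(-4*I*pi/5) + 2*exp(4*I*pi/5) + 2*exp(2*I*pi/5))*conj(exp(-4*I*pi/5)) + 1*(2*exp(-2*I*pi/5) + 3*exp(-4*I*pi/5) + exp(2*I*pi/5) + 2*exp(4*I*pi/5))*conj(exp(2*I*pi/5)) + 1*(2*exp(-4*I*pi/5) + exp(-2*I*pi/5) + 3*exp(4*I*pi/5) + 2*exp(2*I*pi/5))*conj(exp(-2*I*pi/5)) + 1*(2*exp(-2*I*pi/5) + 2*exp(-4*I*pi/5) + exp(4*I*pi/5) + 3*exp(2*I*pi/5))*conj(exp(4*I*pi/5))]
      = (1/5)[(8) + (1 + 2*exp(-2*I*pi/5) + 2*exp(-4*I*pi/5) + 3*exp(2*I*pi/5)) + (1 + 2*exp(-4*I*pi/5) + 3*exp(4*I*pi/5) + 2*exp(2*I*pi/5)) + (1 + 2*exp(-2*I*pi/5) + 3*exp(-4*I*pi/5) + 2*exp(4*I*pi/5)) + (1 + 3*exp(-2*I*pi/5) + 2*exp(4*I*pi/5) + 2*exp(2*I*pi/5))] = 5/5 = 1
  <chi_rho, chi_4> = (1/5)[1*(8)*conj(1) + 1*(3*exp(-2*I*pi/5) + exp(-4*I*pi/5) + 2*exp(4*I*pi/5) + 2*exp(2*I*pi/5))*conj(exp(-2*I*pi/5)) + 1*(2*exp(-2*I*pi/5) + 3*exp(-4*I*pi/5) + exp(2*I*pi/5) + 2*exp(4*I*pi/5))*conj(exp(-4*I*pi/5)) + 1*(2*exp(-4*I*pi/5) + exp(-2*I*pi/5) + 3*exp(4*I*pi/5) + 2*exp(2*I*pi/5))*conj(exp(4*I*pi/5)) + 1*(2*exp(-2*I*pi/5) + 2*exp(-4*I*pi/5) + exp(4*I*pi/5) + 3*exp(2*I*pi/5))*conj(exp(2*I*pi/5))]
      = (1/5)[(8) + (3 + 2*exp(-4*I*pi/5) + exp(-2*I*pi/5) + 2*exp(4*I*pi/5)) + (3 + 2*exp(-2*I*pi/5) + exp(-4*I*pi/5) + 2*exp(2*I*pi/5)) + (3 + 2*exp(-2*I*pi/5) + exp(4*I*pi/5) + 2*exp(2*I*pi/5)) + (3 + 2*exp(-4*I*pi/5) + exp(2*I*pi/5) + 2*exp(4*I*pi/5))] = 15/5 = 3
(Exp terms are combined using exp(i*s)*conj(exp(i*t)) = exp(i*(s-t)), and sums of them are collapsed using the identity that for every m > 1 the m distinct m-th roots of unity sum to 0, e.g. 1 + exp(2*I*pi/3) + exp(-2*I*pi/3) = 0.)
Dimension check: dim(rho) = sum (mult * dim) = 0*1 + 2*1 + 2*1 + 1*1 + 3*1 = 8 = chi_rho(e) = 8.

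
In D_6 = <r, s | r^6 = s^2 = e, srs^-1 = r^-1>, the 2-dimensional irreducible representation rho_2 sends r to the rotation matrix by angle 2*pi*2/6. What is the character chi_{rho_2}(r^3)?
chi_{rho_2}(r^3) = 2*cos(2*pi*2*3/6) = 2

Argument: rho_2(r^3) is rotation by angle 2*pi*2*3/6, whose trace is 2*cos(2*pi*2*3/6) = 2.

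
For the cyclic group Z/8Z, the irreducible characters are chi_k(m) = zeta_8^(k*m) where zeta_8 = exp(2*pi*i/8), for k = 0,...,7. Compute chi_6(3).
chi_6(3) = zeta_8^18 = I

Why: chi_6(3) = zeta_8^(6*3) = zeta_8^18. Since zeta_8^8 = 1, this equals zeta_8^2 = exp(2*pi*i*2/8) = I.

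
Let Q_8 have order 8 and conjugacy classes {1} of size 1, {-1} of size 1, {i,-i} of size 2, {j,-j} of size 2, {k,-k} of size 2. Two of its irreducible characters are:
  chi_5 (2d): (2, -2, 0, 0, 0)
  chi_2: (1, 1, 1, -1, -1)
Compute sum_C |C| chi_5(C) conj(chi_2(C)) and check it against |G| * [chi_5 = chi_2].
Sum = 0; so <chi_5, chi_2> = 0 (distinct irreducibles are orthogonal).

Working: Compute term by term over conjugacy classes (|C| * chi_5(C) * conj(chi_2(C))):
  1*(2)*conj(1) + 1*(-2)*conj(1) + 2*(0)*conj(1) + 2*(0)*conj(-1) + 2*(0)*conj(-1)
  = (2) + (-2) + (0) + (0) + (0)
  = 0.
Dividing by |G| = 8 gives 0/8 = 0, matching the row-orthogonality relation <chi_5, chi_2> = [chi_5 = chi_2].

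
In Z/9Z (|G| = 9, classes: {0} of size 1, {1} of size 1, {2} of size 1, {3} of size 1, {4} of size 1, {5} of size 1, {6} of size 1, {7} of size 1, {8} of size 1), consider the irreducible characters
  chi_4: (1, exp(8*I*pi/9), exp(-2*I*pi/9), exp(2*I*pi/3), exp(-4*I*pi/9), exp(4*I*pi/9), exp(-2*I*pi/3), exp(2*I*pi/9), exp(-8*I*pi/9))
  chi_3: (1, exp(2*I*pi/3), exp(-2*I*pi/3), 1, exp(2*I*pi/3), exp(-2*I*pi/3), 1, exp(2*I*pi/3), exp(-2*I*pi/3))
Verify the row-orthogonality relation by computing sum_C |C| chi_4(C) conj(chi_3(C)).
Sum = 0; so <chi_4, chi_3> = 0 (distinct irreducibles are orthogonal).

Proof sketch: Compute term by term over conjugacy classes (|C| * chi_4(C) * conj(chi_3(C))):
  1*(1)*conj(1) + 1*(exp(8*I*pi/9))*conj(exp(2*I*pi/3)) + 1*(exp(-2*I*pi/9))*conj(exp(-2*I*pi/3)) + 1*(exp(2*I*pi/3))*conj(1) + 1*(exp(-4*I*pi/9))*conj(exp(2*I*pi/3)) + 1*(exp(4*I*pi/9))*conj(exp(-2*I*pi/3)) + 1*(exp(-2*I*pi/3))*conj(1) + 1*(exp(2*I*pi/9))*conj(exp(2*I*pi/3)) + 1*(exp(-8*I*pi/9))*conj(exp(-2*I*pi/3))
  = (1) + (exp(2*I*pi/9)) + (exp(4*I*pi/9)) + (exp(2*I*pi/3)) + (exp(8*I*pi/9)) + (exp(-8*I*pi/9)) + (exp(-2*I*pi/3)) + (exp(-4*I*pi/9)) + (exp(-2*I*pi/9))
  = 0.
(Exp terms are combined using exp(i*s)*conj(exp(i*t)) = exp(i*(s-t)), and sums of them are collapsed using the identity that for every m > 1 the m distinct m-th roots of unity sum to 0, e.g. 1 + exp(2*I*pi/3) + exp(-2*I*pi/3) = 0.)
Dividing by |G| = 9 gives 0/9 = 0, matching the row-orthogonality relation <chi_4, chi_3> = [chi_4 = chi_3].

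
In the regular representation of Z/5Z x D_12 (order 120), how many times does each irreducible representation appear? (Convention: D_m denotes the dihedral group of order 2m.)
Each irreducible V_i of dimension d_i appears with multiplicity d_i, i.e. rho_reg = (direct sum over all irreducibles V_i) d_i V_i. The irreducible dimensions for Z/5Z x D_12 are 1, 1, 1, 1, 1, 1, 1, 1, 1, 1, 1, 1, 1, 1, 1, 1, 1, 1, 1, 1, 2, 2, 2, 2, 2, 2, 2, 2, 2, 2, 2, 2, 2, 2, 2, 2, 2, 2, 2, 2, 2, 2, 2, 2, 2: 20 irreducibles of dimension 1, each with multiplicity 1; 25 irreducibles of dimension 2, each with multiplicity 2. Total dimension 20*1*1 + 25*2*2 = 120 = |G|.

Argument: General theorem: in the regular representation of a finite group G, each irreducible appears with multiplicity equal to its dimension. Check: dim(rho_reg) = sum d_i^2 = 1 + 1 + 1 + 1 + 1 + 1 + 1 + 1 + 1 + 1 + 1 + 1 + 1 + 1 + 1 + 1 + 1 + 1 + 1 + 1 + 4 + 4 + 4 + 4 + 4 + 4 + 4 + 4 + 4 + 4 + 4 + 4 + 4 + 4 + 4 + 4 + 4 + 4 + 4 + 4 + 4 + 4 + 4 + 4 + 4 = 120 = |G|.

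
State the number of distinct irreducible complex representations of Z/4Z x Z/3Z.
12

Solution. The number of irreducible complex representations of a finite group equals its number of conjugacy classes. Z/4Z x Z/3Z is abelian of order 12, so every element is its own conjugacy class: 12 classes, so Z/4Z x Z/3Z (order 12) has exactly 12 irreducible complex representations.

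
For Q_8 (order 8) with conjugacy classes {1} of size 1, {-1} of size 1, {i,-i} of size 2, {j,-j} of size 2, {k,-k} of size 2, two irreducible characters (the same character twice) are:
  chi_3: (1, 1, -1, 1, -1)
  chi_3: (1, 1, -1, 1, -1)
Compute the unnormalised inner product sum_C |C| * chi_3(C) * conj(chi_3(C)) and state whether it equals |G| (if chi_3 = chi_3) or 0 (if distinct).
Sum = 8 = |G| = 8; so <chi_3, chi_3> = 1 (norm-1 confirms irreducibility).

Working: Compute term by term over conjugacy classes (|C| * chi_3(C) * conj(chi_3(C))):
  1*(1)*conj(1) + 1*(1)*conj(1) + 2*(-1)*conj(-1) + 2*(1)*conj(1) + 2*(-1)*conj(-1)
  = (1) + (1) + (2) + (2) + (2)
  = 8.
Dividing by |G| = 8 gives 8/8 = 1, matching the row-orthogonality relation <chi_3, chi_3> = [chi_3 = chi_3].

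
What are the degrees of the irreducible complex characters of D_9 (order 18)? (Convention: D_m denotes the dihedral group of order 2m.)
Dimensions: 1, 1, 2, 2, 2, 2

Details: There are 6 irreducibles (= number of conjugacy classes). Their dimensions d_i satisfy sum d_i^2 = |G| = 18: 1 + 1 + 4 + 4 + 4 + 4 = 18.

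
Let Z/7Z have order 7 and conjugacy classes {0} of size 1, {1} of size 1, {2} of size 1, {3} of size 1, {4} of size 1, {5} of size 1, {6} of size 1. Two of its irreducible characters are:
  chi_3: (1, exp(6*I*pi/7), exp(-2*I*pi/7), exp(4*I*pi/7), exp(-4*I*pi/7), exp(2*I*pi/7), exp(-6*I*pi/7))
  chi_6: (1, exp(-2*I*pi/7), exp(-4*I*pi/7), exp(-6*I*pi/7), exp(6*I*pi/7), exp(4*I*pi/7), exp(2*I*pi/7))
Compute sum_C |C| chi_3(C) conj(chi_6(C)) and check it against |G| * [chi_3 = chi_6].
Sum = 0; so <chi_3, chi_6> = 0 (distinct irreducibles are orthogonal).

Explanation: Compute term by term over conjugacy classes (|C| * chi_3(C) * conj(chi_6(C))):
  1*(1)*conj(1) + 1*(exp(6*I*pi/7))*conj(exp(-2*I*pi/7)) + 1*(exp(-2*I*pi/7))*conj(exp(-4*I*pi/7)) + 1*(exp(4*I*pi/7))*conj(exp(-6*I*pi/7)) + 1*(exp(-4*I*pi/7))*conj(exp(6*I*pi/7)) + 1*(exp(2*I*pi/7))*conj(exp(4*I*pi/7)) + 1*(exp(-6*I*pi/7))*conj(exp(2*I*pi/7))
  = (1) + (exp(-6*I*pi/7)) + (exp(2*I*pi/7)) + (exp(-4*I*pi/7)) + (exp(4*I*pi/7)) + (exp(-2*I*pi/7)) + (exp(6*I*pi/7))
  = 0.
(Exp terms are combined using exp(i*s)*conj(exp(i*t)) = exp(i*(s-t)), and sums of them are collapsed using the identity that for every m > 1 the m distinct m-th roots of unity sum to 0, e.g. 1 + exp(2*I*pi/3) + exp(-2*I*pi/3) = 0.)
Dividing by |G| = 7 gives 0/7 = 0, matching the row-orthogonality relation <chi_3, chi_6> = [chi_3 = chi_6].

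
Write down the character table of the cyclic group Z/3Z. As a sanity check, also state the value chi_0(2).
Character table of Z/3Z (irreps indexed chi_0,...,chi_2 with chi_k(m) = zeta_3^(k*m), zeta_3 = exp(2*pi*i/3)):
  irrep \ class  {0} (size 1)  {1} (size 1)    {2} (size 1)  
  chi_0          1             1               1             
  chi_1          1             exp(2*I*pi/3)   exp(-2*I*pi/3)
  chi_2          1             exp(-2*I*pi/3)  exp(2*I*pi/3) 

Spot check: chi_0(2) = zeta_3^(0*2) = zeta_3^0 = 1.

Proof sketch: Z/3Z is abelian, so all 3 irreducible complex representations are 1-dimensional. They are given by chi_k(m) = zeta_3^(k*m) for k = 0,...,2. Row orthogonality: sum_m chi_k(m) conj(chi_l(m)) = 3 * [k = l].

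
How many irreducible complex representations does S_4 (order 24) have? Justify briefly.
5

Why: The number of irreducible complex representations of a finite group equals its number of conjugacy classes. Conjugacy classes in S_4 correspond to cycle types, i.e. partitions of 4; there are p(4) = 5 of them, so S_4 (order 24) has exactly 5 irreducible complex representations.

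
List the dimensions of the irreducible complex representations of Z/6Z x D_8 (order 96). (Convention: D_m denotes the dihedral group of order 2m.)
Dimensions: 1, 1, 1, 1, 1, 1, 1, 1, 1, 1, 1, 1, 1, 1, 1, 1, 1, 1, 1, 1, 1, 1, 1, 1, 2, 2, 2, 2, 2, 2, 2, 2, 2, 2, 2, 2, 2, 2, 2, 2, 2, 2

Argument: There are 42 irreducibles (= number of conjugacy classes). Their dimensions d_i satisfy sum d_i^2 = |G| = 96: 1 + 1 + 1 + 1 + 1 + 1 + 1 + 1 + 1 + 1 + 1 + 1 + 1 + 1 + 1 + 1 + 1 + 1 + 1 + 1 + 1 + 1 + 1 + 1 + 4 + 4 + 4 + 4 + 4 + 4 + 4 + 4 + 4 + 4 + 4 + 4 + 4 + 4 + 4 + 4 + 4 + 4 = 96. (For the product with Z/6Z: each of the 6 1-dim characters of Z/6Z tensors with each irrep of D_8, giving 6 copies of each D_8-dimension.)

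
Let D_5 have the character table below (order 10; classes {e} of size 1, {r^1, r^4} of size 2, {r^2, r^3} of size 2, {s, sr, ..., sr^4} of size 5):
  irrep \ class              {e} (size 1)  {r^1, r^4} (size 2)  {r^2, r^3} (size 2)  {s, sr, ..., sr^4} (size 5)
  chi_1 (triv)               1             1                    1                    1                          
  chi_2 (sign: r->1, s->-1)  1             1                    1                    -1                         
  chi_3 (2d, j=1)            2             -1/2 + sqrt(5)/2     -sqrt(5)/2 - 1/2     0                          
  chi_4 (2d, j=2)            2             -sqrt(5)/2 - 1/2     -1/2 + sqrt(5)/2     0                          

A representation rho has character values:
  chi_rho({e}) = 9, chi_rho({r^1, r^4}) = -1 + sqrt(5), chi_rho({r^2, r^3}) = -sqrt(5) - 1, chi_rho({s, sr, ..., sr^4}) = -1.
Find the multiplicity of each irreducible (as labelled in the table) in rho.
Multiplicities: chi_1: 0, chi_2: 1, chi_3: 3, chi_4: 1.

Use <chi_rho, chi> = (1/|G|) sum_C |C| * chi_rho(C) * conj(chi(C)) with |G| = 10 for each irreducible chi in the table:
  <chi_rho, chi_1> = (1/10)[1*(9)*conj(1) + 2*(-1 + sqrt(5))*conj(1) + 2*(-sqrt(5) - 1)*conj(1) + 5*(-1)*conj(1)]
      = (1/10)[(9) + (-2 + 2*sqrt(5)) + (-2*sqrt(5) - 2) + (-5)] = 0/10 = 0
  <chi_rho, chi_2> = (1/10)[1*(9)*conj(1) + 2*(-1 + sqrt(5))*conj(1) + 2*(-sqrt(5) - 1)*conj(1) + 5*(-1)*conj(-1)]
      = (1/10)[(9) + (-2 + 2*sqrt(5)) + (-2*sqrt(5) - 2) + (5)] = 10/10 = 1
  <chi_rho, chi_3> = (1/10)[1*(9)*conj(2) + 2*(-1 + sqrt(5))*conj(-1/2 + sqrt(5)/2) + 2*(-sqrt(5) - 1)*conj(-sqrt(5)/2 - 1/2) + 5*(-1)*conj(0)]
      = (1/10)[(18) + (6 - 2*sqrt(5)) + (2*sqrt(5) + 6) + (0)] = 30/10 = 3
  <chi_rho, chi_4> = (1/10)[1*(9)*conj(2) + 2*(-1 + sqrt(5))*conj(-sqrt(5)/2 - 1/2) + 2*(-sqrt(5) - 1)*conj(-1/2 + sqrt(5)/2) + 5*(-1)*conj(0)]
      = (1/10)[(18) + (-4) + (-4) + (0)] = 10/10 = 1
Dimension check: dim(rho) = sum (mult * dim) = 0*1 + 1*1 + 3*2 + 1*2 = 9 = chi_rho(e) = 9.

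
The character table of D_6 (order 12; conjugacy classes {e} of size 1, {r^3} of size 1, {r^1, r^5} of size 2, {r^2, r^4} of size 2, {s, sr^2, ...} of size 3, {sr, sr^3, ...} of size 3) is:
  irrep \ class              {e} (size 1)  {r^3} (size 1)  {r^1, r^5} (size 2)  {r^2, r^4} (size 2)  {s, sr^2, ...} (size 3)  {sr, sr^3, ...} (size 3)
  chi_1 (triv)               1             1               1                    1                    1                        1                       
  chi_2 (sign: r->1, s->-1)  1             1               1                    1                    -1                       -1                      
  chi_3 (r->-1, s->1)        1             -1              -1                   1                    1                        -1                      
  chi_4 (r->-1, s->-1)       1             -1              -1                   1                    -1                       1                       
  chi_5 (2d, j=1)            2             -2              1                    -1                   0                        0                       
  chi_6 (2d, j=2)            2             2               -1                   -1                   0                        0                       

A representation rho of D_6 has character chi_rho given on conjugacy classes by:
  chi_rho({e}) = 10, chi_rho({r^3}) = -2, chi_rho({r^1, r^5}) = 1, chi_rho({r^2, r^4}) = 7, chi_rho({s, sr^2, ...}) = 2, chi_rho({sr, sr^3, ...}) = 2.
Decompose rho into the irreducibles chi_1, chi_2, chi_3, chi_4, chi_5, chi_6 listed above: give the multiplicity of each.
Multiplicities: chi_1: 3, chi_2: 1, chi_3: 2, chi_4: 2, chi_5: 1, chi_6: 0.

Why: Use <chi_rho, chi> = (1/|G|) sum_C |C| * chi_rho(C) * conj(chi(C)) with |G| = 12 for each irreducible chi in the table:
  <chi_rho, chi_1> = (1/12)[1*(10)*conj(1) + 1*(-2)*conj(1) + 2*(1)*conj(1) + 2*(7)*conj(1) + 3*(2)*conj(1) + 3*(2)*conj(1)]
      = (1/12)[(10) + (-2) + (2) + (14) + (6) + (6)] = 36/12 = 3
  <chi_rho, chi_2> = (1/12)[1*(10)*conj(1) + 1*(-2)*conj(1) + 2*(1)*conj(1) + 2*(7)*conj(1) + 3*(2)*conj(-1) + 3*(2)*conj(-1)]
      = (1/12)[(10) + (-2) + (2) + (14) + (-6) + (-6)] = 12/12 = 1
  <chi_rho, chi_3> = (1/12)[1*(10)*conj(1) + 1*(-2)*conj(-1) + 2*(1)*conj(-1) + 2*(7)*conj(1) + 3*(2)*conj(1) + 3*(2)*conj(-1)]
      = (1/12)[(10) + (2) + (-2) + (14) + (6) + (-6)] = 24/12 = 2
  <chi_rho, chi_4> = (1/12)[1*(10)*conj(1) + 1*(-2)*conj(-1) + 2*(1)*conj(-1) + 2*(7)*conj(1) + 3*(2)*conj(-1) + 3*(2)*conj(1)]
      = (1/12)[(10) + (2) + (-2) + (14) + (-6) + (6)] = 24/12 = 2
  <chi_rho, chi_5> = (1/12)[1*(10)*conj(2) + 1*(-2)*conj(-2) + 2*(1)*conj(1) + 2*(7)*conj(-1) + 3*(2)*conj(0) + 3*(2)*conj(0)]
      = (1/12)[(20) + (4) + (2) + (-14) + (0) + (0)] = 12/12 = 1
  <chi_rho, chi_6> = (1/12)[1*(10)*conj(2) + 1*(-2)*conj(2) + 2*(1)*conj(-1) + 2*(7)*conj(-1) + 3*(2)*conj(0) + 3*(2)*conj(0)]
      = (1/12)[(20) + (-4) + (-2) + (-14) + (0) + (0)] = 0/12 = 0
Dimension check: dim(rho) = sum (mult * dim) = 3*1 + 1*1 + 2*1 + 2*1 + 1*2 + 0*2 = 10 = chi_rho(e) = 10.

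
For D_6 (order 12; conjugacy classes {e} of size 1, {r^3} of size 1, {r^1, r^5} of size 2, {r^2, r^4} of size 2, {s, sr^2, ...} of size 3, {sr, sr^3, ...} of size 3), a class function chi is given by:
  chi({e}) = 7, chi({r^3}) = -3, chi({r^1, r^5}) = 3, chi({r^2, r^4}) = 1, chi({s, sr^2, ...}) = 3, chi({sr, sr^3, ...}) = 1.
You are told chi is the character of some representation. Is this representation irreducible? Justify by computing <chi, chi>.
Not irreducible (reducible): <chi, chi> = 9 > 1.

<chi, chi> = (1/|G|) sum_C |C| * |chi(C)|^2 = (1/12)[1*|7|^2 + 1*|-3|^2 + 2*|3|^2 + 2*|1|^2 + 3*|3|^2 + 3*|1|^2]
  = (1/12)[(49) + (9) + (18) + (2) + (27) + (3)] = 108/12 = 9.
A character is irreducible iff <chi, chi> = 1, so this representation is reducible.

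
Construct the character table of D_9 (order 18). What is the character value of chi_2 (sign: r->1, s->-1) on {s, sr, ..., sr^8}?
Conjugacy classes: {e} of size 1, {r^1, r^8} of size 2, {r^2, r^7} of size 2, {r^3, r^6} of size 2, {r^4, r^5} of size 2, {s, sr, ..., sr^8} of size 9.
Character table:
  irrep \ class              {e} (size 1)  {r^1, r^8} (size 2)  {r^2, r^7} (size 2)  {r^3, r^6} (size 2)  {r^4, r^5} (size 2)  {s, sr, ..., sr^8} (size 9)
  chi_1 (triv)               1             1                    1                    1                    1                    1                          
  chi_2 (sign: r->1, s->-1)  1             1                    1                    1                    1                    -1                         
  chi_3 (2d, j=1)            2             2*cos(2*pi/9)        2*cos(4*pi/9)        -1                   -2*cos(pi/9)         0                          
  chi_4 (2d, j=2)            2             2*cos(4*pi/9)        -2*cos(pi/9)         -1                   2*cos(2*pi/9)        0                          
  chi_5 (2d, j=3)            2             -1                   -1                   2                    -1                   0                          
  chi_6 (2d, j=4)            2             -2*cos(pi/9)         2*cos(2*pi/9)        -1                   2*cos(4*pi/9)        0                          

Spot check: chi_2 (sign: r->1, s->-1) on {s, sr, ..., sr^8} = -1.

Justification: D_9 has order 2*9 = 18 with 6 conjugacy classes, hence 6 irreducibles. Sum of squared dims 1 + 1 + 4 + 4 + 4 + 4 = 18 = |G|. Linear characters come from the abelianisation; the 2-dimensional irreps have character r^k -> 2*cos(2*pi*j*k/9), reflections -> 0.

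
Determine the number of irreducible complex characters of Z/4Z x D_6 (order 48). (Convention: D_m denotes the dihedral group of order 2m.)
24

Proof sketch: The number of irreducible complex representations of a finite group equals its number of conjugacy classes. For a direct product, #classes(G x H) = #classes(G) * #classes(H). Z/4Z has 4 classes (abelian), D_6 has 6 classes, so 4 * 6 = 24, so Z/4Z x D_6 (order 48) has exactly 24 irreducible complex representations.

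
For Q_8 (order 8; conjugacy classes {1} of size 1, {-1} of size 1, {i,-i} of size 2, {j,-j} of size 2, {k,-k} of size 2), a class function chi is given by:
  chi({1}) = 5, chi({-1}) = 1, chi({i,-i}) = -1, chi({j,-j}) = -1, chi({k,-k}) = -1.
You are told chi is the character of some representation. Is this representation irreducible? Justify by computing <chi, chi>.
Not irreducible (reducible): <chi, chi> = 4 > 1.

Reasoning: <chi, chi> = (1/|G|) sum_C |C| * |chi(C)|^2 = (1/8)[1*|5|^2 + 1*|1|^2 + 2*|-1|^2 + 2*|-1|^2 + 2*|-1|^2]
  = (1/8)[(25) + (1) + (2) + (2) + (2)] = 32/8 = 4.
A character is irreducible iff <chi, chi> = 1, so this representation is reducible.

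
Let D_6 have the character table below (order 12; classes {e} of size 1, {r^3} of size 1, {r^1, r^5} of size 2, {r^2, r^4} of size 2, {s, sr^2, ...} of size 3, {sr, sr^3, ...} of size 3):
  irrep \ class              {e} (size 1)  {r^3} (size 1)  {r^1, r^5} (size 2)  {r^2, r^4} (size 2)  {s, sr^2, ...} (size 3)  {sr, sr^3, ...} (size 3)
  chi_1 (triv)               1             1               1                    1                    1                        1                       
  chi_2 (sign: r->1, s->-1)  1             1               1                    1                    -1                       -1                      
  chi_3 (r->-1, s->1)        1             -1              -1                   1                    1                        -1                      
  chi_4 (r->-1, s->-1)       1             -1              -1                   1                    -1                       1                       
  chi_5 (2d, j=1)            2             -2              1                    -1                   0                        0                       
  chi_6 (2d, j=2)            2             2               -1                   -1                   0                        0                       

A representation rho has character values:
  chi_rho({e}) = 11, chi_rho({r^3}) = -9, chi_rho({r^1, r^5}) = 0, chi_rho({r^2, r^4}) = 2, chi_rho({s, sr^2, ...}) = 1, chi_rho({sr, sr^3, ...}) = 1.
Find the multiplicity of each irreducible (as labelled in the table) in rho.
Multiplicities: chi_1: 1, chi_2: 0, chi_3: 2, chi_4: 2, chi_5: 3, chi_6: 0.

Explanation: Use <chi_rho, chi> = (1/|G|) sum_C |C| * chi_rho(C) * conj(chi(C)) with |G| = 12 for each irreducible chi in the table:
  <chi_rho, chi_1> = (1/12)[1*(11)*conj(1) + 1*(-9)*conj(1) + 2*(0)*conj(1) + 2*(2)*conj(1) + 3*(1)*conj(1) + 3*(1)*conj(1)]
      = (1/12)[(11) + (-9) + (0) + (4) + (3) + (3)] = 12/12 = 1
  <chi_rho, chi_2> = (1/12)[1*(11)*conj(1) + 1*(-9)*conj(1) + 2*(0)*conj(1) + 2*(2)*conj(1) + 3*(1)*conj(-1) + 3*(1)*conj(-1)]
      = (1/12)[(11) + (-9) + (0) + (4) + (-3) + (-3)] = 0/12 = 0
  <chi_rho, chi_3> = (1/12)[1*(11)*conj(1) + 1*(-9)*conj(-1) + 2*(0)*conj(-1) + 2*(2)*conj(1) + 3*(1)*conj(1) + 3*(1)*conj(-1)]
      = (1/12)[(11) + (9) + (0) + (4) + (3) + (-3)] = 24/12 = 2
  <chi_rho, chi_4> = (1/12)[1*(11)*conj(1) + 1*(-9)*conj(-1) + 2*(0)*conj(-1) + 2*(2)*conj(1) + 3*(1)*conj(-1) + 3*(1)*conj(1)]
      = (1/12)[(11) + (9) + (0) + (4) + (-3) + (3)] = 24/12 = 2
  <chi_rho, chi_5> = (1/12)[1*(11)*conj(2) + 1*(-9)*conj(-2) + 2*(0)*conj(1) + 2*(2)*conj(-1) + 3*(1)*conj(0) + 3*(1)*conj(0)]
      = (1/12)[(22) + (18) + (0) + (-4) + (0) + (0)] = 36/12 = 3
  <chi_rho, chi_6> = (1/12)[1*(11)*conj(2) + 1*(-9)*conj(2) + 2*(0)*conj(-1) + 2*(2)*conj(-1) + 3*(1)*conj(0) + 3*(1)*conj(0)]
      = (1/12)[(22) + (-18) + (0) + (-4) + (0) + (0)] = 0/12 = 0
Dimension check: dim(rho) = sum (mult * dim) = 1*1 + 0*1 + 2*1 + 2*1 + 3*2 + 0*2 = 11 = chi_rho(e) = 11.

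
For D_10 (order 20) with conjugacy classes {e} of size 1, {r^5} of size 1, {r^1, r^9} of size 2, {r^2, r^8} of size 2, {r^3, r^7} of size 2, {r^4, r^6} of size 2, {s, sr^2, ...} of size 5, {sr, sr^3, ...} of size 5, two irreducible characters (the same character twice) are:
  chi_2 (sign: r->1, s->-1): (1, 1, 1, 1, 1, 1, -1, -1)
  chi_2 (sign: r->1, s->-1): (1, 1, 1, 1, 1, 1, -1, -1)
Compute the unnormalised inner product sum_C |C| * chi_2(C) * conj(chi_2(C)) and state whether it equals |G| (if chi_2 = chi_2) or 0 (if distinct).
Sum = 20 = |G| = 20; so <chi_2, chi_2> = 1 (norm-1 confirms irreducibility).

Working: Compute term by term over conjugacy classes (|C| * chi_2(C) * conj(chi_2(C))):
  1*(1)*conj(1) + 1*(1)*conj(1) + 2*(1)*conj(1) + 2*(1)*conj(1) + 2*(1)*conj(1) + 2*(1)*conj(1) + 5*(-1)*conj(-1) + 5*(-1)*conj(-1)
  = (1) + (1) + (2) + (2) + (2) + (2) + (5) + (5)
  = 20.
Dividing by |G| = 20 gives 20/20 = 1, matching the row-orthogonality relation <chi_2, chi_2> = [chi_2 = chi_2].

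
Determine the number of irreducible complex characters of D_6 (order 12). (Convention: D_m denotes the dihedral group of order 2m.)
6

Working: The number of irreducible complex representations of a finite group equals its number of conjugacy classes. D_6 has 6 conjugacy classes (n/2 + 3 for n even), so D_6 (order 12) has exactly 6 irreducible complex representations.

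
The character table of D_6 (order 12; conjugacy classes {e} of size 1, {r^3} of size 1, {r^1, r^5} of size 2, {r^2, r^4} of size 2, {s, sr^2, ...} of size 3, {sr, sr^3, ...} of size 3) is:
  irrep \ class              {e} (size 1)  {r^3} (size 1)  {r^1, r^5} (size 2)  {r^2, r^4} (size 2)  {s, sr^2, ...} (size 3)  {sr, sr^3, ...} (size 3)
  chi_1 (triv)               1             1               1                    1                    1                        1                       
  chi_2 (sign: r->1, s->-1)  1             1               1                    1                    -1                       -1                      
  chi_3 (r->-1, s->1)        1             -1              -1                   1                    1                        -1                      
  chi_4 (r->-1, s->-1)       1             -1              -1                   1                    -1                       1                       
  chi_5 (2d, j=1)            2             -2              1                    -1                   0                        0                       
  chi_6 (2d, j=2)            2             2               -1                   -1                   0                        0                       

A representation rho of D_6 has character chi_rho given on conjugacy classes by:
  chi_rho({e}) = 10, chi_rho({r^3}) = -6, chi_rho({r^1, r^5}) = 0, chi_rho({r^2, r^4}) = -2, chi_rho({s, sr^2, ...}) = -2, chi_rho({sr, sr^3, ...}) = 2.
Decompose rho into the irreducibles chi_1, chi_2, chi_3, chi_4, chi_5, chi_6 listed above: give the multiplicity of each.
Multiplicities: chi_1: 0, chi_2: 0, chi_3: 0, chi_4: 2, chi_5: 3, chi_6: 1.

Reasoning: Use <chi_rho, chi> = (1/|G|) sum_C |C| * chi_rho(C) * conj(chi(C)) with |G| = 12 for each irreducible chi in the table:
  <chi_rho, chi_1> = (1/12)[1*(10)*conj(1) + 1*(-6)*conj(1) + 2*(0)*conj(1) + 2*(-2)*conj(1) + 3*(-2)*conj(1) + 3*(2)*conj(1)]
      = (1/12)[(10) + (-6) + (0) + (-4) + (-6) + (6)] = 0/12 = 0
  <chi_rho, chi_2> = (1/12)[1*(10)*conj(1) + 1*(-6)*conj(1) + 2*(0)*conj(1) + 2*(-2)*conj(1) + 3*(-2)*conj(-1) + 3*(2)*conj(-1)]
      = (1/12)[(10) + (-6) + (0) + (-4) + (6) + (-6)] = 0/12 = 0
  <chi_rho, chi_3> = (1/12)[1*(10)*conj(1) + 1*(-6)*conj(-1) + 2*(0)*conj(-1) + 2*(-2)*conj(1) + 3*(-2)*conj(1) + 3*(2)*conj(-1)]
      = (1/12)[(10) + (6) + (0) + (-4) + (-6) + (-6)] = 0/12 = 0
  <chi_rho, chi_4> = (1/12)[1*(10)*conj(1) + 1*(-6)*conj(-1) + 2*(0)*conj(-1) + 2*(-2)*conj(1) + 3*(-2)*conj(-1) + 3*(2)*conj(1)]
      = (1/12)[(10) + (6) + (0) + (-4) + (6) + (6)] = 24/12 = 2
  <chi_rho, chi_5> = (1/12)[1*(10)*conj(2) + 1*(-6)*conj(-2) + 2*(0)*conj(1) + 2*(-2)*conj(-1) + 3*(-2)*conj(0) + 3*(2)*conj(0)]
      = (1/12)[(20) + (12) + (0) + (4) + (0) + (0)] = 36/12 = 3
  <chi_rho, chi_6> = (1/12)[1*(10)*conj(2) + 1*(-6)*conj(2) + 2*(0)*conj(-1) + 2*(-2)*conj(-1) + 3*(-2)*conj(0) + 3*(2)*conj(0)]
      = (1/12)[(20) + (-12) + (0) + (4) + (0) + (0)] = 12/12 = 1
Dimension check: dim(rho) = sum (mult * dim) = 0*1 + 0*1 + 0*1 + 2*1 + 3*2 + 1*2 = 10 = chi_rho(e) = 10.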